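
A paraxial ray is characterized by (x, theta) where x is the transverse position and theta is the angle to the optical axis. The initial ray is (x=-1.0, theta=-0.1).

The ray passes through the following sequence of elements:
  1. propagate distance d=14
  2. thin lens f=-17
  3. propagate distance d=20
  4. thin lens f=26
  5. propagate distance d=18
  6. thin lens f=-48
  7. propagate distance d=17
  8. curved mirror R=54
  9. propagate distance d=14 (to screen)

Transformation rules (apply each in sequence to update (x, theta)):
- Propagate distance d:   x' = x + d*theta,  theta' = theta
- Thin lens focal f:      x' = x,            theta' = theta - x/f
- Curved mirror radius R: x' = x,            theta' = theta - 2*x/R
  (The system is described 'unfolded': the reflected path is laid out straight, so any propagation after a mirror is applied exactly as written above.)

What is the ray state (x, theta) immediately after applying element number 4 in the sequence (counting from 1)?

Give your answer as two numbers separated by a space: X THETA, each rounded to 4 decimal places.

Answer: -7.2235 0.0367

Derivation:
Initial: x=-1.0000 theta=-0.1000
After 1 (propagate distance d=14): x=-2.4000 theta=-0.1000
After 2 (thin lens f=-17): x=-2.4000 theta=-41/170 (≈-0.2412)
After 3 (propagate distance d=20): x=-614/85 (≈-7.2235) theta=-41/170 (≈-0.2412)
After 4 (thin lens f=26): x=-614/85 (≈-7.2235) theta=81/2210 (≈0.0367)
Rounded to 4 decimal places: x = -7.2235, theta = 0.0367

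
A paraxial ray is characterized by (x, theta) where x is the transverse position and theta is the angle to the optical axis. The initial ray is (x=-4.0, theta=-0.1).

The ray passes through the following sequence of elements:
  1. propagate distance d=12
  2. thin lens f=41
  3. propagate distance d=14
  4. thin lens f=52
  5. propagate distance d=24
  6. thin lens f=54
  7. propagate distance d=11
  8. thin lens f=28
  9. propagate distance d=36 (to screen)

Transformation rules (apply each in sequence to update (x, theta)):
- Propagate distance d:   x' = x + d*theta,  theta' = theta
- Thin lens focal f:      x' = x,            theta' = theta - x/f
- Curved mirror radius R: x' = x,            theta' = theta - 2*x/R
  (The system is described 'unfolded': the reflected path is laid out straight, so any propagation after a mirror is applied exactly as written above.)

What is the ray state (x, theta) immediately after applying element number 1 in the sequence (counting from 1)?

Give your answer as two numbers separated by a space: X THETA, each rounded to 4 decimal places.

Initial: x=-4.0000 theta=-0.1000
After 1 (propagate distance d=12): x=-5.2000 theta=-0.1000
Rounded to 4 decimal places: x = -5.2000, theta = -0.1000

Answer: -5.2000 -0.1000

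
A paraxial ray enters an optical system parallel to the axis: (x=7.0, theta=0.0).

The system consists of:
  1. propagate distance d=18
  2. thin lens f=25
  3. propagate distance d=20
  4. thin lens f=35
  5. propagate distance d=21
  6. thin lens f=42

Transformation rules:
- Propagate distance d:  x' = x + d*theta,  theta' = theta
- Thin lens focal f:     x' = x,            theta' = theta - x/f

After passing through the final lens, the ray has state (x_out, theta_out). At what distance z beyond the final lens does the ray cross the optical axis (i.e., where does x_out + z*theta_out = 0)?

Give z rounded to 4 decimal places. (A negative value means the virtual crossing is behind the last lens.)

Answer: -27.5172

Derivation:
Initial: x=7.0000 theta=0.0000
After 1 (propagate distance d=18): x=7.0000 theta=0.0000
After 2 (thin lens f=25): x=7.0000 theta=-0.2800
After 3 (propagate distance d=20): x=1.4000 theta=-0.2800
After 4 (thin lens f=35): x=1.4000 theta=-0.3200
After 5 (propagate distance d=21): x=-5.3200 theta=-0.3200
After 6 (thin lens f=42): x=-5.3200 theta=-29/150 (≈-0.1933)
z_focus = -x_out/theta_out = -(-5.3200)/(-29/150) = -798/29 ≈ -27.5172
Rounded to 4 decimal places: z = -27.5172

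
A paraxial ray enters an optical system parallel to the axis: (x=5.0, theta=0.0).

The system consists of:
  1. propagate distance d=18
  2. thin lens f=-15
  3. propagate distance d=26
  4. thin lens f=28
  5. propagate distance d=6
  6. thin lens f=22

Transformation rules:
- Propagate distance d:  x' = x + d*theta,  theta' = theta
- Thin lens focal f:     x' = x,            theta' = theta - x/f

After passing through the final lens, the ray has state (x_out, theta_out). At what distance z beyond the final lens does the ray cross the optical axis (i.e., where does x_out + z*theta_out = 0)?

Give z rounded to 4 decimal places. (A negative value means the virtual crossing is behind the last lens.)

Initial: x=5.0000 theta=0.0000
After 1 (propagate distance d=18): x=5.0000 theta=0.0000
After 2 (thin lens f=-15): x=5.0000 theta=1/3 (≈0.3333)
After 3 (propagate distance d=26): x=41/3 (≈13.6667) theta=1/3 (≈0.3333)
After 4 (thin lens f=28): x=41/3 (≈13.6667) theta=-13/84 (≈-0.1548)
After 5 (propagate distance d=6): x=535/42 (≈12.7381) theta=-13/84 (≈-0.1548)
After 6 (thin lens f=22): x=535/42 (≈12.7381) theta=-113/154 (≈-0.7338)
z_focus = -x_out/theta_out = -(535/42)/(-113/154) = 5885/339 ≈ 17.3599
Rounded to 4 decimal places: z = 17.3599

Answer: 17.3599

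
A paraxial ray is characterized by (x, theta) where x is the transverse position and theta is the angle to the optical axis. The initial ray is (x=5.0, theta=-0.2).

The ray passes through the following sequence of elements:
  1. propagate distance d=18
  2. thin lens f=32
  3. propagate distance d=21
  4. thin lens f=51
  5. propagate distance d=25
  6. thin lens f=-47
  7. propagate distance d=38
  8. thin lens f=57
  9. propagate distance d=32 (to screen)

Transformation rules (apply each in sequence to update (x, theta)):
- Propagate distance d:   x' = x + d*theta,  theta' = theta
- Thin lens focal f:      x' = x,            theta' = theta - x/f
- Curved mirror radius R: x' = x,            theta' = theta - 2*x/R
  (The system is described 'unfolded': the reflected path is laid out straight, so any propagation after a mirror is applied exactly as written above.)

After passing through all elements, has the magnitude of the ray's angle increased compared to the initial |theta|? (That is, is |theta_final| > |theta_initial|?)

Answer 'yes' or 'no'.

Answer: no

Derivation:
Initial: x=5.0000 theta=-0.2000
After 1 (propagate distance d=18): x=1.4000 theta=-0.2000
After 2 (thin lens f=32): x=1.4000 theta=-39/160 (≈-0.2438)
After 3 (propagate distance d=21): x=-119/32 (≈-3.7188) theta=-39/160 (≈-0.2438)
After 4 (thin lens f=51): x=-119/32 (≈-3.7188) theta=-41/240 (≈-0.1708)
After 5 (propagate distance d=25): x=-767/96 (≈-7.9896) theta=-41/240 (≈-0.1708)
After 6 (thin lens f=-47): x=-767/96 (≈-7.9896) theta=-2563/7520 (≈-0.3408)
After 7 (propagate distance d=38): x=-472427/22560 (≈-20.9409) theta=-2563/7520 (≈-0.3408)
After 8 (thin lens f=57): x=-472427/22560 (≈-20.9409) theta=17077/642960 (≈0.0266)
After 9 (propagate distance d=32 (to screen)): x=-25835411/1285920 (≈-20.0910) theta=17077/642960 (≈0.0266)
|theta_initial|=0.2000 |theta_final|=17077/642960 (≈0.0266) -> not increased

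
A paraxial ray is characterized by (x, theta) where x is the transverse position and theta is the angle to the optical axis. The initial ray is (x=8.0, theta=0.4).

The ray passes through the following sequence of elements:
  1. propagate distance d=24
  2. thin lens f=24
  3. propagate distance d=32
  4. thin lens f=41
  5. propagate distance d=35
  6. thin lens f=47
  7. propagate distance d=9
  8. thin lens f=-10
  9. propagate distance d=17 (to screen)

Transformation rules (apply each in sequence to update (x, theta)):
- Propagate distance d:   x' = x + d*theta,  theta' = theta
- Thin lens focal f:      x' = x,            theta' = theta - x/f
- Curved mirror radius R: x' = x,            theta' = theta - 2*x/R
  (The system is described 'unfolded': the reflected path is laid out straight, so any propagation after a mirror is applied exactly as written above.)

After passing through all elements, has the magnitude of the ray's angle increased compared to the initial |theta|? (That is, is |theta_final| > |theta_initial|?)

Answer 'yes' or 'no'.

Initial: x=8.0000 theta=0.4000
After 1 (propagate distance d=24): x=17.6000 theta=0.4000
After 2 (thin lens f=24): x=17.6000 theta=-1/3 (≈-0.3333)
After 3 (propagate distance d=32): x=104/15 (≈6.9333) theta=-1/3 (≈-0.3333)
After 4 (thin lens f=41): x=104/15 (≈6.9333) theta=-103/205 (≈-0.5024)
After 5 (propagate distance d=35): x=-6551/615 (≈-10.6520) theta=-103/205 (≈-0.5024)
After 6 (thin lens f=47): x=-6551/615 (≈-10.6520) theta=-7972/28905 (≈-0.2758)
After 7 (propagate distance d=9): x=-75929/5781 (≈-13.1342) theta=-7972/28905 (≈-0.2758)
After 8 (thin lens f=-10): x=-75929/5781 (≈-13.1342) theta=-91873/57810 (≈-1.5892)
After 9 (propagate distance d=17 (to screen)): x=-2321131/57810 (≈-40.1510) theta=-91873/57810 (≈-1.5892)
|theta_initial|=0.4000 |theta_final|=91873/57810 (≈1.5892) -> increased

Answer: yes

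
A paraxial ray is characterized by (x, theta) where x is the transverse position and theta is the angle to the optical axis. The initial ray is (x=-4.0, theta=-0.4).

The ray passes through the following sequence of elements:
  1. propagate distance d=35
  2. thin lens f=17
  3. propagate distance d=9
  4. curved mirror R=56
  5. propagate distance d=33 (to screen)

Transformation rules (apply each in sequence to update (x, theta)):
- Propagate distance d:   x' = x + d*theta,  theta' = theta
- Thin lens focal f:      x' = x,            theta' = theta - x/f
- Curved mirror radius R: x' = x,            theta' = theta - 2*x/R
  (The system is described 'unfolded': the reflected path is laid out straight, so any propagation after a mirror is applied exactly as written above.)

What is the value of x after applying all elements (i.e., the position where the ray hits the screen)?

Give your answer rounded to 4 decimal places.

Initial: x=-4.0000 theta=-0.4000
After 1 (propagate distance d=35): x=-18.0000 theta=-0.4000
After 2 (thin lens f=17): x=-18.0000 theta=56/85 (≈0.6588)
After 3 (propagate distance d=9): x=-1026/85 (≈-12.0706) theta=56/85 (≈0.6588)
After 4 (curved mirror R=56): x=-1026/85 (≈-12.0706) theta=1297/1190 (≈1.0899)
After 5 (propagate distance d=33 (to screen)): x=28437/1190 (≈23.8966) theta=1297/1190 (≈1.0899)
Rounded to 4 decimal places: x = 23.8966

Answer: 23.8966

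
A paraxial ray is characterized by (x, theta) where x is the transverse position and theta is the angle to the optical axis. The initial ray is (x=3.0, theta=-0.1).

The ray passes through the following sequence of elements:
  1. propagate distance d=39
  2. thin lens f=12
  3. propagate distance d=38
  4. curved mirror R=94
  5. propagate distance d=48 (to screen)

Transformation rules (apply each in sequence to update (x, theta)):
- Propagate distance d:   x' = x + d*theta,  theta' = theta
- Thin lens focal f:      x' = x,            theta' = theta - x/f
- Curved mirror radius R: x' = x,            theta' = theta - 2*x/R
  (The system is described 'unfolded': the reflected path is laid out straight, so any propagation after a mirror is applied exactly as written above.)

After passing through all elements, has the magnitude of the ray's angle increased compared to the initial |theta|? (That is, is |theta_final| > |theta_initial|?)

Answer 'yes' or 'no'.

Initial: x=3.0000 theta=-0.1000
After 1 (propagate distance d=39): x=-0.9000 theta=-0.1000
After 2 (thin lens f=12): x=-0.9000 theta=-0.0250
After 3 (propagate distance d=38): x=-1.8500 theta=-0.0250
After 4 (curved mirror R=94): x=-1.8500 theta=27/1880 (≈0.0144)
After 5 (propagate distance d=48 (to screen)): x=-1091/940 (≈-1.1606) theta=27/1880 (≈0.0144)
|theta_initial|=0.1000 |theta_final|=27/1880 (≈0.0144) -> not increased

Answer: no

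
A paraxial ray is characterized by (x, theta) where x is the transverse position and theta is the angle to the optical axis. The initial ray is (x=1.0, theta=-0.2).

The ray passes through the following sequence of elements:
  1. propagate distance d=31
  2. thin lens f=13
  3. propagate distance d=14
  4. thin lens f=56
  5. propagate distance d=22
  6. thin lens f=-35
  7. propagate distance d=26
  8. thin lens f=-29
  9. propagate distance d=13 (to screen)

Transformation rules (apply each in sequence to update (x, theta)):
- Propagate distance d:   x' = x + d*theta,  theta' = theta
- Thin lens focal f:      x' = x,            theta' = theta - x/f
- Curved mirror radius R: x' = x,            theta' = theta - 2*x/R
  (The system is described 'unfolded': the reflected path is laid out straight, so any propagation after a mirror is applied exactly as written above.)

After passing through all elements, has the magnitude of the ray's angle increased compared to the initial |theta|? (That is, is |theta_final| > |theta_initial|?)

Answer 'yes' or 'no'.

Answer: yes

Derivation:
Initial: x=1.0000 theta=-0.2000
After 1 (propagate distance d=31): x=-5.2000 theta=-0.2000
After 2 (thin lens f=13): x=-5.2000 theta=0.2000
After 3 (propagate distance d=14): x=-2.4000 theta=0.2000
After 4 (thin lens f=56): x=-2.4000 theta=17/70 (≈0.2429)
After 5 (propagate distance d=22): x=103/35 (≈2.9429) theta=17/70 (≈0.2429)
After 6 (thin lens f=-35): x=103/35 (≈2.9429) theta=801/2450 (≈0.3269)
After 7 (propagate distance d=26): x=14018/1225 (≈11.4433) theta=801/2450 (≈0.3269)
After 8 (thin lens f=-29): x=14018/1225 (≈11.4433) theta=10253/14210 (≈0.7215)
After 9 (propagate distance d=13 (to screen)): x=1479489/71050 (≈20.8232) theta=10253/14210 (≈0.7215)
|theta_initial|=0.2000 |theta_final|=10253/14210 (≈0.7215) -> increased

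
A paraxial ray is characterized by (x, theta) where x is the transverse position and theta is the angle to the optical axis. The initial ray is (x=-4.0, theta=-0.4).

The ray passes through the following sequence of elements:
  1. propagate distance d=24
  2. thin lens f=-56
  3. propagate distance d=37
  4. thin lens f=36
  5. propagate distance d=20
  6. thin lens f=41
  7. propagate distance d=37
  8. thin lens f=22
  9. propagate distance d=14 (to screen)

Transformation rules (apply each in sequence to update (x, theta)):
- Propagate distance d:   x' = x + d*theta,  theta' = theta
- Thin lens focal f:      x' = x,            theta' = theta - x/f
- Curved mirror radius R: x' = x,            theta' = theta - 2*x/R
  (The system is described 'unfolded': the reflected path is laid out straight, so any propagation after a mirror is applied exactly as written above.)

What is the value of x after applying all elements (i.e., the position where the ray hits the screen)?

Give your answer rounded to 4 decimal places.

Answer: 19.8803

Derivation:
Initial: x=-4.0000 theta=-0.4000
After 1 (propagate distance d=24): x=-13.6000 theta=-0.4000
After 2 (thin lens f=-56): x=-13.6000 theta=-9/14 (≈-0.6429)
After 3 (propagate distance d=37): x=-2617/70 (≈-37.3857) theta=-9/14 (≈-0.6429)
After 4 (thin lens f=36): x=-2617/70 (≈-37.3857) theta=997/2520 (≈0.3956)
After 5 (propagate distance d=20): x=-9284/315 (≈-29.4730) theta=997/2520 (≈0.3956)
After 6 (thin lens f=41): x=-9284/315 (≈-29.4730) theta=38383/34440 (≈1.1145)
After 7 (propagate distance d=37): x=173623/14760 (≈11.7631) theta=38383/34440 (≈1.1145)
After 8 (thin lens f=22): x=173623/14760 (≈11.7631) theta=1317917/2273040 (≈0.5798)
After 9 (propagate distance d=14 (to screen)): x=322777/16236 (≈19.8803) theta=1317917/2273040 (≈0.5798)
Rounded to 4 decimal places: x = 19.8803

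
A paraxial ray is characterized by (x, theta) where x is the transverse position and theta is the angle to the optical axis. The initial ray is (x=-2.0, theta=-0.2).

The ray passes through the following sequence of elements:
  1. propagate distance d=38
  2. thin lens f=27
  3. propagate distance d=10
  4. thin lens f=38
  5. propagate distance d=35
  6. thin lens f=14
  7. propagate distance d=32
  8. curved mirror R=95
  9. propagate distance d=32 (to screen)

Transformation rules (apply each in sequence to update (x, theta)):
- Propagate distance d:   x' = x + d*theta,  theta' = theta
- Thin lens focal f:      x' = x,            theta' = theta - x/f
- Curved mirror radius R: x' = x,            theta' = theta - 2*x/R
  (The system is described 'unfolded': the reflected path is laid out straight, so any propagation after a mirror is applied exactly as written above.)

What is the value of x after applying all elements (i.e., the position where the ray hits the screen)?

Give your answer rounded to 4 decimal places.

Initial: x=-2.0000 theta=-0.2000
After 1 (propagate distance d=38): x=-9.6000 theta=-0.2000
After 2 (thin lens f=27): x=-9.6000 theta=7/45 (≈0.1556)
After 3 (propagate distance d=10): x=-362/45 (≈-8.0444) theta=7/45 (≈0.1556)
After 4 (thin lens f=38): x=-362/45 (≈-8.0444) theta=314/855 (≈0.3673)
After 5 (propagate distance d=35): x=4112/855 (≈4.8094) theta=314/855 (≈0.3673)
After 6 (thin lens f=14): x=4112/855 (≈4.8094) theta=142/5985 (≈0.0237)
After 7 (propagate distance d=32): x=33328/5985 (≈5.5686) theta=142/5985 (≈0.0237)
After 8 (curved mirror R=95): x=33328/5985 (≈5.5686) theta=-17722/189525 (≈-0.0935)
After 9 (propagate distance d=32 (to screen)): x=209264/81225 (≈2.5763) theta=-17722/189525 (≈-0.0935)
Rounded to 4 decimal places: x = 2.5763

Answer: 2.5763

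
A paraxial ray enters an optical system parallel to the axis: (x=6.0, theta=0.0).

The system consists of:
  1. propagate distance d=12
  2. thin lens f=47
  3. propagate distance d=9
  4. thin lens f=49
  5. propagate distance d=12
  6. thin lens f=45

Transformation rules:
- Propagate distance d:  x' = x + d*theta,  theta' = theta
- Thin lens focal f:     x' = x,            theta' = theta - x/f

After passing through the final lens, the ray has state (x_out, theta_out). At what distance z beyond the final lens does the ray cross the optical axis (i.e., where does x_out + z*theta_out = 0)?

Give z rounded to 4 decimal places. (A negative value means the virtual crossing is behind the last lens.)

Answer: 7.7773

Derivation:
Initial: x=6.0000 theta=0.0000
After 1 (propagate distance d=12): x=6.0000 theta=0.0000
After 2 (thin lens f=47): x=6.0000 theta=-6/47 (≈-0.1277)
After 3 (propagate distance d=9): x=228/47 (≈4.8511) theta=-6/47 (≈-0.1277)
After 4 (thin lens f=49): x=228/47 (≈4.8511) theta=-522/2303 (≈-0.2267)
After 5 (propagate distance d=12): x=4908/2303 (≈2.1311) theta=-522/2303 (≈-0.2267)
After 6 (thin lens f=45): x=4908/2303 (≈2.1311) theta=-9466/34545 (≈-0.2740)
z_focus = -x_out/theta_out = -(4908/2303)/(-9466/34545) = 36810/4733 ≈ 7.7773
Rounded to 4 decimal places: z = 7.7773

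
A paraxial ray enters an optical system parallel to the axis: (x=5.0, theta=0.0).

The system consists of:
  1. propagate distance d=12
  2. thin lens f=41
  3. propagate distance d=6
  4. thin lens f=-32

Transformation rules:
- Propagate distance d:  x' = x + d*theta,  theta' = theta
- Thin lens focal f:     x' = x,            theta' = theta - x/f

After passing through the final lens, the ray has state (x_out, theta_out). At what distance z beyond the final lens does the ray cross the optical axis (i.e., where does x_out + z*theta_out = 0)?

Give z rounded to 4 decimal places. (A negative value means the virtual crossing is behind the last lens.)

Answer: -373.3333

Derivation:
Initial: x=5.0000 theta=0.0000
After 1 (propagate distance d=12): x=5.0000 theta=0.0000
After 2 (thin lens f=41): x=5.0000 theta=-5/41 (≈-0.1220)
After 3 (propagate distance d=6): x=175/41 (≈4.2683) theta=-5/41 (≈-0.1220)
After 4 (thin lens f=-32): x=175/41 (≈4.2683) theta=15/1312 (≈0.0114)
z_focus = -x_out/theta_out = -(175/41)/(15/1312) = -1120/3 ≈ -373.3333
Rounded to 4 decimal places: z = -373.3333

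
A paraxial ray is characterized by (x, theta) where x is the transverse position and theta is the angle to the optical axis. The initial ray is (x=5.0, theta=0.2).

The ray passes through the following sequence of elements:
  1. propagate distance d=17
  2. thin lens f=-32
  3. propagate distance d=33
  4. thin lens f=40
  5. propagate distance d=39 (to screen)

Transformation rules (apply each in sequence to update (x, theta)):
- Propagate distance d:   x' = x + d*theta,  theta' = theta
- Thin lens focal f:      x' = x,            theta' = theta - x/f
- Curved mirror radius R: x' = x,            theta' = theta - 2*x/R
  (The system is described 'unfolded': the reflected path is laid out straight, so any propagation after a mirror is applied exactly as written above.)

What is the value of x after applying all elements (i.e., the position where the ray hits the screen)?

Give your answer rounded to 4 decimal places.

Initial: x=5.0000 theta=0.2000
After 1 (propagate distance d=17): x=8.4000 theta=0.2000
After 2 (thin lens f=-32): x=8.4000 theta=0.4625
After 3 (propagate distance d=33): x=23.6625 theta=0.4625
After 4 (thin lens f=40): x=23.6625 theta=-413/3200 (≈-0.1291)
After 5 (propagate distance d=39 (to screen)): x=59613/3200 (≈18.6291) theta=-413/3200 (≈-0.1291)
Rounded to 4 decimal places: x = 18.6291

Answer: 18.6291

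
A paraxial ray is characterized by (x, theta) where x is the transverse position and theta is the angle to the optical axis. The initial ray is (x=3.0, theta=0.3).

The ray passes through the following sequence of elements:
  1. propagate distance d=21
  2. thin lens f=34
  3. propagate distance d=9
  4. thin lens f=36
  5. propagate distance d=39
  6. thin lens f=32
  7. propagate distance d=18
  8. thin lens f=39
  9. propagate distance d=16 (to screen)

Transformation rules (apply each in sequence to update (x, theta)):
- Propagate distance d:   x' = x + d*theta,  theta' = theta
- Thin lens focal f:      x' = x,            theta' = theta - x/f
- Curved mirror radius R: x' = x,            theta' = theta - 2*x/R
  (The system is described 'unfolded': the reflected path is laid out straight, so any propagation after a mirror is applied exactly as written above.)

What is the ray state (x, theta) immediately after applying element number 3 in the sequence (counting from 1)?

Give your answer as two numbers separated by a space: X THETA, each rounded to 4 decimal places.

Answer: 9.5382 0.0265

Derivation:
Initial: x=3.0000 theta=0.3000
After 1 (propagate distance d=21): x=9.3000 theta=0.3000
After 2 (thin lens f=34): x=9.3000 theta=9/340 (≈0.0265)
After 3 (propagate distance d=9): x=3243/340 (≈9.5382) theta=9/340 (≈0.0265)
Rounded to 4 decimal places: x = 9.5382, theta = 0.0265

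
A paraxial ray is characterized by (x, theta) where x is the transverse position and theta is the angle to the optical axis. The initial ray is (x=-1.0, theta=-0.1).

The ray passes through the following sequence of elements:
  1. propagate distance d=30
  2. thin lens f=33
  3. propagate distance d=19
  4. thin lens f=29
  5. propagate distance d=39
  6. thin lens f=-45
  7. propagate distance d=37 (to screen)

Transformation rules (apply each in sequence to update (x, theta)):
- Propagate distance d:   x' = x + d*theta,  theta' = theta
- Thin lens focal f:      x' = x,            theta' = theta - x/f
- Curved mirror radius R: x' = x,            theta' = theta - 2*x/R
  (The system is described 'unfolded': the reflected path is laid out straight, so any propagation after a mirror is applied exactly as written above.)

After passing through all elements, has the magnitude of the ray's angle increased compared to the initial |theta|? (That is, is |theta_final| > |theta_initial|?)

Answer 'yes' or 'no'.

Answer: yes

Derivation:
Initial: x=-1.0000 theta=-0.1000
After 1 (propagate distance d=30): x=-4.0000 theta=-0.1000
After 2 (thin lens f=33): x=-4.0000 theta=7/330 (≈0.0212)
After 3 (propagate distance d=19): x=-1187/330 (≈-3.5970) theta=7/330 (≈0.0212)
After 4 (thin lens f=29): x=-1187/330 (≈-3.5970) theta=139/957 (≈0.1452)
After 5 (propagate distance d=39): x=19787/9570 (≈2.0676) theta=139/957 (≈0.1452)
After 6 (thin lens f=-45): x=19787/9570 (≈2.0676) theta=82337/430650 (≈0.1912)
After 7 (propagate distance d=37 (to screen)): x=1968442/215325 (≈9.1417) theta=82337/430650 (≈0.1912)
|theta_initial|=0.1000 |theta_final|=82337/430650 (≈0.1912) -> increased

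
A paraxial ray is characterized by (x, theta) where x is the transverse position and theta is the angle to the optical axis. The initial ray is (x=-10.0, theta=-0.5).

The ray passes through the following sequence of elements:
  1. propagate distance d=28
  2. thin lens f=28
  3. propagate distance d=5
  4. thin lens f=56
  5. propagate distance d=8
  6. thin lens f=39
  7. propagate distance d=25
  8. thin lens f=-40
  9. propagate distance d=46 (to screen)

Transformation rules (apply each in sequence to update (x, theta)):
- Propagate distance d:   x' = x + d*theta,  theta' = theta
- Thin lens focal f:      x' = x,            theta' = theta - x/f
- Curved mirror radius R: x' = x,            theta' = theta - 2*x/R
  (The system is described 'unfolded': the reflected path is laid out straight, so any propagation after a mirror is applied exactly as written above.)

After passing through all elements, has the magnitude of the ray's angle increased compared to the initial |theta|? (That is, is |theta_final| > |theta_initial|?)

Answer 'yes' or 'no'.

Initial: x=-10.0000 theta=-0.5000
After 1 (propagate distance d=28): x=-24.0000 theta=-0.5000
After 2 (thin lens f=28): x=-24.0000 theta=5/14 (≈0.3571)
After 3 (propagate distance d=5): x=-311/14 (≈-22.2143) theta=5/14 (≈0.3571)
After 4 (thin lens f=56): x=-311/14 (≈-22.2143) theta=591/784 (≈0.7538)
After 5 (propagate distance d=8): x=-793/49 (≈-16.1837) theta=591/784 (≈0.7538)
After 6 (thin lens f=39): x=-793/49 (≈-16.1837) theta=2749/2352 (≈1.1688)
After 7 (propagate distance d=25): x=30661/2352 (≈13.0361) theta=2749/2352 (≈1.1688)
After 8 (thin lens f=-40): x=30661/2352 (≈13.0361) theta=140621/94080 (≈1.4947)
After 9 (propagate distance d=46 (to screen)): x=1282501/15680 (≈81.7922) theta=140621/94080 (≈1.4947)
|theta_initial|=0.5000 |theta_final|=140621/94080 (≈1.4947) -> increased

Answer: yes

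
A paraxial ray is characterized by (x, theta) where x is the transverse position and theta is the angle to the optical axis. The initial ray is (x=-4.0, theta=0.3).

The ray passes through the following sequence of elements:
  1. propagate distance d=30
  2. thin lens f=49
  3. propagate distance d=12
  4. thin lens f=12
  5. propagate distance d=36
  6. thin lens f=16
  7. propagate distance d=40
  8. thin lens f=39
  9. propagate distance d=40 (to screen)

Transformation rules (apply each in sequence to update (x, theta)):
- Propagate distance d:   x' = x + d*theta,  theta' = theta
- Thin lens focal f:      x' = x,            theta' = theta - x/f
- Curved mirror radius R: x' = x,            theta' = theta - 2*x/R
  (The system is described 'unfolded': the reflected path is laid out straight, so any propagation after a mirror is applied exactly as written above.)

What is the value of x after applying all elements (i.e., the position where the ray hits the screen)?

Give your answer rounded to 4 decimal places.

Answer: 2.5287

Derivation:
Initial: x=-4.0000 theta=0.3000
After 1 (propagate distance d=30): x=5.0000 theta=0.3000
After 2 (thin lens f=49): x=5.0000 theta=97/490 (≈0.1980)
After 3 (propagate distance d=12): x=1807/245 (≈7.3755) theta=97/490 (≈0.1980)
After 4 (thin lens f=12): x=1807/245 (≈7.3755) theta=-5/12 (≈-0.4167)
After 5 (propagate distance d=36): x=-1868/245 (≈-7.6245) theta=-5/12 (≈-0.4167)
After 6 (thin lens f=16): x=-1868/245 (≈-7.6245) theta=44/735 (≈0.0599)
After 7 (propagate distance d=40): x=-3844/735 (≈-5.2299) theta=44/735 (≈0.0599)
After 8 (thin lens f=39): x=-3844/735 (≈-5.2299) theta=1112/5733 (≈0.1940)
After 9 (propagate distance d=40 (to screen)): x=72484/28665 (≈2.5287) theta=1112/5733 (≈0.1940)
Rounded to 4 decimal places: x = 2.5287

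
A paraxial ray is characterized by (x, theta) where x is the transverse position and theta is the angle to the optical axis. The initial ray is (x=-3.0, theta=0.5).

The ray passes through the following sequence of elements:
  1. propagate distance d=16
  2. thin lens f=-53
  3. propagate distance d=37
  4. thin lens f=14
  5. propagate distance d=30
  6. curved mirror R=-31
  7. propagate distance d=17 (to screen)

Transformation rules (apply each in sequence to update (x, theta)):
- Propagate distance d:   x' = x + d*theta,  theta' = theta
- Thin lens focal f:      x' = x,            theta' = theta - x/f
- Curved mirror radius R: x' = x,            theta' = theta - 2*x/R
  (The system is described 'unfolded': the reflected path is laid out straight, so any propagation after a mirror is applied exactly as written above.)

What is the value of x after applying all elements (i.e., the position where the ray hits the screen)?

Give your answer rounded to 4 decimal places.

Answer: -49.9625

Derivation:
Initial: x=-3.0000 theta=0.5000
After 1 (propagate distance d=16): x=5.0000 theta=0.5000
After 2 (thin lens f=-53): x=5.0000 theta=63/106 (≈0.5943)
After 3 (propagate distance d=37): x=2861/106 (≈26.9906) theta=63/106 (≈0.5943)
After 4 (thin lens f=14): x=2861/106 (≈26.9906) theta=-1979/1484 (≈-1.3336)
After 5 (propagate distance d=30): x=-4829/371 (≈-13.0162) theta=-1979/1484 (≈-1.3336)
After 6 (curved mirror R=-31): x=-4829/371 (≈-13.0162) theta=-14283/6572 (≈-2.1733)
After 7 (propagate distance d=17 (to screen)): x=-2298473/46004 (≈-49.9625) theta=-14283/6572 (≈-2.1733)
Rounded to 4 decimal places: x = -49.9625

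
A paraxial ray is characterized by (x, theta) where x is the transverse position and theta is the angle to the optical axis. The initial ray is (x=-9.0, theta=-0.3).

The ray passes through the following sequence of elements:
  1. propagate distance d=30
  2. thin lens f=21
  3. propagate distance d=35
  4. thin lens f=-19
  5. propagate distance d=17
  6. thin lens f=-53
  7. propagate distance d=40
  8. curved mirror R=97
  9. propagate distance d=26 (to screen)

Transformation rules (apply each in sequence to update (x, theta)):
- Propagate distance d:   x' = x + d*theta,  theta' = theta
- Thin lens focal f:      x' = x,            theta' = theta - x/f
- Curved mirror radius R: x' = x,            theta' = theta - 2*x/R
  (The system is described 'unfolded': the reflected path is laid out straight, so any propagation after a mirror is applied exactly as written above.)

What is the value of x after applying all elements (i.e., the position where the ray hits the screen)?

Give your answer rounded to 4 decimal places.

Answer: 44.4064

Derivation:
Initial: x=-9.0000 theta=-0.3000
After 1 (propagate distance d=30): x=-18.0000 theta=-0.3000
After 2 (thin lens f=21): x=-18.0000 theta=39/70 (≈0.5571)
After 3 (propagate distance d=35): x=1.5000 theta=39/70 (≈0.5571)
After 4 (thin lens f=-19): x=1.5000 theta=423/665 (≈0.6361)
After 5 (propagate distance d=17): x=16377/1330 (≈12.3135) theta=423/665 (≈0.6361)
After 6 (thin lens f=-53): x=16377/1330 (≈12.3135) theta=33/38 (≈0.8684)
After 7 (propagate distance d=40): x=62577/1330 (≈47.0504) theta=33/38 (≈0.8684)
After 8 (curved mirror R=97): x=62577/1330 (≈47.0504) theta=-13119/129010 (≈-0.1017)
After 9 (propagate distance d=26 (to screen)): x=1145775/25802 (≈44.4064) theta=-13119/129010 (≈-0.1017)
Rounded to 4 decimal places: x = 44.4064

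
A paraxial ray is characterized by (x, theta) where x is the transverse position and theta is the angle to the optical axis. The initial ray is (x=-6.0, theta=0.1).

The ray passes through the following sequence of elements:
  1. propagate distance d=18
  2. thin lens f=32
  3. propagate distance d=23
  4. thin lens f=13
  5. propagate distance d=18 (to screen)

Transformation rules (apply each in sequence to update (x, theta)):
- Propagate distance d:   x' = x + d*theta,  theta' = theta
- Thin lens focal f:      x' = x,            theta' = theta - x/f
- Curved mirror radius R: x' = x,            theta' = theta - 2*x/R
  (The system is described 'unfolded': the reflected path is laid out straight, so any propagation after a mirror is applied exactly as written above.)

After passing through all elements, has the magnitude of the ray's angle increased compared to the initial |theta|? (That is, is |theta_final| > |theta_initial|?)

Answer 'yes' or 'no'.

Answer: yes

Derivation:
Initial: x=-6.0000 theta=0.1000
After 1 (propagate distance d=18): x=-4.2000 theta=0.1000
After 2 (thin lens f=32): x=-4.2000 theta=37/160 (≈0.2313)
After 3 (propagate distance d=23): x=179/160 (≈1.1188) theta=37/160 (≈0.2313)
After 4 (thin lens f=13): x=179/160 (≈1.1188) theta=151/1040 (≈0.1452)
After 5 (propagate distance d=18 (to screen)): x=7763/2080 (≈3.7322) theta=151/1040 (≈0.1452)
|theta_initial|=0.1000 |theta_final|=151/1040 (≈0.1452) -> increased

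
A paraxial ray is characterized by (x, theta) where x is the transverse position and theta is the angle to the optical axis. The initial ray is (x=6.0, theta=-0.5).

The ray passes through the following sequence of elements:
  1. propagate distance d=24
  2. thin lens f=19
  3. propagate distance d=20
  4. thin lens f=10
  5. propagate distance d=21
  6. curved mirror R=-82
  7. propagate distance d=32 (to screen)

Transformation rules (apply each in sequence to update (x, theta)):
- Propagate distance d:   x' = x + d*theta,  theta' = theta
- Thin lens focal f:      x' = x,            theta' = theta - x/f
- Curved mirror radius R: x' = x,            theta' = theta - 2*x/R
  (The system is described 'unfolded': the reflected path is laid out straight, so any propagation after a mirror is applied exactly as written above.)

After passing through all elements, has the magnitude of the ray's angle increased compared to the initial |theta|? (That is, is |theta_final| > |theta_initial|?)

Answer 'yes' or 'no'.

Initial: x=6.0000 theta=-0.5000
After 1 (propagate distance d=24): x=-6.0000 theta=-0.5000
After 2 (thin lens f=19): x=-6.0000 theta=-7/38 (≈-0.1842)
After 3 (propagate distance d=20): x=-184/19 (≈-9.6842) theta=-7/38 (≈-0.1842)
After 4 (thin lens f=10): x=-184/19 (≈-9.6842) theta=149/190 (≈0.7842)
After 5 (propagate distance d=21): x=1289/190 (≈6.7842) theta=149/190 (≈0.7842)
After 6 (curved mirror R=-82): x=1289/190 (≈6.7842) theta=3699/3895 (≈0.9497)
After 7 (propagate distance d=32 (to screen)): x=57917/1558 (≈37.1739) theta=3699/3895 (≈0.9497)
|theta_initial|=0.5000 |theta_final|=3699/3895 (≈0.9497) -> increased

Answer: yes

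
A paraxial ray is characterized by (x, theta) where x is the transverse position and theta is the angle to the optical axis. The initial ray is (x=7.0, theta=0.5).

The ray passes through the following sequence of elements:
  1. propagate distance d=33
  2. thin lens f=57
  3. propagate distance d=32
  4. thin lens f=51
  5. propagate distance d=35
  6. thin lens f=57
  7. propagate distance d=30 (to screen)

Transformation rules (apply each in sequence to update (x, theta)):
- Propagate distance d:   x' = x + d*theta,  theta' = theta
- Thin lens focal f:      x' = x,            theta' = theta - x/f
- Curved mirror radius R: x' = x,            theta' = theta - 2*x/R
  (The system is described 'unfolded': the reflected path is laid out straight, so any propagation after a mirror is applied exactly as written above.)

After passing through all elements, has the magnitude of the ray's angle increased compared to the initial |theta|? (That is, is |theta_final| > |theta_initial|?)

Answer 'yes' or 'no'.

Answer: yes

Derivation:
Initial: x=7.0000 theta=0.5000
After 1 (propagate distance d=33): x=23.5000 theta=0.5000
After 2 (thin lens f=57): x=23.5000 theta=5/57 (≈0.0877)
After 3 (propagate distance d=32): x=2999/114 (≈26.3070) theta=5/57 (≈0.0877)
After 4 (thin lens f=51): x=2999/114 (≈26.3070) theta=-131/306 (≈-0.4281)
After 5 (propagate distance d=35): x=32917/2907 (≈11.3234) theta=-131/306 (≈-0.4281)
After 6 (thin lens f=57): x=32917/2907 (≈11.3234) theta=-207707/331398 (≈-0.6268)
After 7 (propagate distance d=30 (to screen)): x=-137704/18411 (≈-7.4794) theta=-207707/331398 (≈-0.6268)
|theta_initial|=0.5000 |theta_final|=207707/331398 (≈0.6268) -> increased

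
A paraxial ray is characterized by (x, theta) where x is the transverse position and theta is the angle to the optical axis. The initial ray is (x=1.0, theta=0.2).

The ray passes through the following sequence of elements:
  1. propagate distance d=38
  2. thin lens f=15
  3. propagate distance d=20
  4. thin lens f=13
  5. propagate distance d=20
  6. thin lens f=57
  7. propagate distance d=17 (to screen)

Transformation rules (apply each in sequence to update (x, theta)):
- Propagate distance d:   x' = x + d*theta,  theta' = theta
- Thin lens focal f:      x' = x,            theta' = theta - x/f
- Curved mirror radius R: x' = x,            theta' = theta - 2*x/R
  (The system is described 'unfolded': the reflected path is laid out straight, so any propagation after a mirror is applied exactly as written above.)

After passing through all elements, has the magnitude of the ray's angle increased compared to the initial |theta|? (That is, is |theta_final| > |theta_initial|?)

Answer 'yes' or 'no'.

Answer: yes

Derivation:
Initial: x=1.0000 theta=0.2000
After 1 (propagate distance d=38): x=8.6000 theta=0.2000
After 2 (thin lens f=15): x=8.6000 theta=-28/75 (≈-0.3733)
After 3 (propagate distance d=20): x=17/15 (≈1.1333) theta=-28/75 (≈-0.3733)
After 4 (thin lens f=13): x=17/15 (≈1.1333) theta=-449/975 (≈-0.4605)
After 5 (propagate distance d=20): x=-105/13 (≈-8.0769) theta=-449/975 (≈-0.4605)
After 6 (thin lens f=57): x=-105/13 (≈-8.0769) theta=-5906/18525 (≈-0.3188)
After 7 (propagate distance d=17 (to screen)): x=-250027/18525 (≈-13.4967) theta=-5906/18525 (≈-0.3188)
|theta_initial|=0.2000 |theta_final|=5906/18525 (≈0.3188) -> increased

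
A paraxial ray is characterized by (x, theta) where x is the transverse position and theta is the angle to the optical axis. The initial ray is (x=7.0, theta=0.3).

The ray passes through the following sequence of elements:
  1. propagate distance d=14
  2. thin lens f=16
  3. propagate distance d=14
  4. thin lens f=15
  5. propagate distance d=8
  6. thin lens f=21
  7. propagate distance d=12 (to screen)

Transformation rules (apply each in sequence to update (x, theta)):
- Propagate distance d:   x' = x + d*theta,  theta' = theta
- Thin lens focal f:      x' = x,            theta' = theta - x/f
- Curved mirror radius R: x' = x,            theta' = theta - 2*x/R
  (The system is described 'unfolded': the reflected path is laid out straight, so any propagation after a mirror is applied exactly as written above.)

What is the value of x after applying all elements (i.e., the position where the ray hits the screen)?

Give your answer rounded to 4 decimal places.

Initial: x=7.0000 theta=0.3000
After 1 (propagate distance d=14): x=11.2000 theta=0.3000
After 2 (thin lens f=16): x=11.2000 theta=-0.4000
After 3 (propagate distance d=14): x=5.6000 theta=-0.4000
After 4 (thin lens f=15): x=5.6000 theta=-58/75 (≈-0.7733)
After 5 (propagate distance d=8): x=-44/75 (≈-0.5867) theta=-58/75 (≈-0.7733)
After 6 (thin lens f=21): x=-44/75 (≈-0.5867) theta=-1174/1575 (≈-0.7454)
After 7 (propagate distance d=12 (to screen)): x=-1668/175 (≈-9.5314) theta=-1174/1575 (≈-0.7454)
Rounded to 4 decimal places: x = -9.5314

Answer: -9.5314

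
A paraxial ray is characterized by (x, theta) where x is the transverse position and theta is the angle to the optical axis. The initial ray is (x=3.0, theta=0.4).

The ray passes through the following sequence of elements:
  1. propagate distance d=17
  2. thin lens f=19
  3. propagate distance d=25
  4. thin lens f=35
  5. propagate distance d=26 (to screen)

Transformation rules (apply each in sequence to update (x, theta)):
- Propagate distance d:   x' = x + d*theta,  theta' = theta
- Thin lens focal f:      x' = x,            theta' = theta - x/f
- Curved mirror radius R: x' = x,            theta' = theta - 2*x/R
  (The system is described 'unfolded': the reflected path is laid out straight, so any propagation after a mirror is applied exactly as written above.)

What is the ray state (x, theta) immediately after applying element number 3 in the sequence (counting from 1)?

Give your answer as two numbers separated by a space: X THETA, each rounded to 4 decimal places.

Initial: x=3.0000 theta=0.4000
After 1 (propagate distance d=17): x=9.8000 theta=0.4000
After 2 (thin lens f=19): x=9.8000 theta=-11/95 (≈-0.1158)
After 3 (propagate distance d=25): x=656/95 (≈6.9053) theta=-11/95 (≈-0.1158)
Rounded to 4 decimal places: x = 6.9053, theta = -0.1158

Answer: 6.9053 -0.1158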